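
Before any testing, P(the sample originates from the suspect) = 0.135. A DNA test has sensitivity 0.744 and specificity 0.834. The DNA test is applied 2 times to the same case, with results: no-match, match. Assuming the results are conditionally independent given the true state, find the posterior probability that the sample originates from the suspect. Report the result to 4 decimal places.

Posterior P(H) ≈ 0.1768

Let H be the event that the sample originates from the suspect; start with P(H) = 0.135. P('match'|H) = 0.744, P('match'|¬H) = 0.166.
Update on result 1 ('no-match'): P(H) ← 0.256·0.1350 / (0.256·0.1350 + 0.834·0.8650) = 0.034560/0.75597 = 0.0457.
Update on result 2 ('match'): P(H) ← 0.744·0.0457 / (0.744·0.0457 + 0.166·0.9543) = 0.034013/0.19242 = 0.1768.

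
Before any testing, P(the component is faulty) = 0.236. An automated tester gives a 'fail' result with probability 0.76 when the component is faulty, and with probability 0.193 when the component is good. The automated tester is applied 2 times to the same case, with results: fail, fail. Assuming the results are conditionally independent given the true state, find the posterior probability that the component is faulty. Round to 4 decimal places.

Let H be the event that the component is faulty; start with P(H) = 0.236. P('fail'|H) = 0.76, P('fail'|¬H) = 0.193.
Update on result 1 ('fail'): P(H) ← 0.76·0.2360 / (0.76·0.2360 + 0.193·0.7640) = 0.17936/0.32681 = 0.5488.
Update on result 2 ('fail'): P(H) ← 0.76·0.5488 / (0.76·0.5488 + 0.193·0.4512) = 0.41710/0.50418 = 0.8273.

Posterior P(H) ≈ 0.8273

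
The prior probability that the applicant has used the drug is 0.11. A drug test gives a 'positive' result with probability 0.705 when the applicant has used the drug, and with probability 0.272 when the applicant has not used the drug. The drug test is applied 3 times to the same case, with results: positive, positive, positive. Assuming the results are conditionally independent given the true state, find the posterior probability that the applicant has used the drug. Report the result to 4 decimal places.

With H the event that the applicant has used the drug, the joint likelihood of the observed sequence is P(data|H) = 0.705·0.705·0.705 = 0.35040 and P(data|¬H) = 0.272·0.272·0.272 = 0.020124.
Bayes: P(H|data) = 0.11·0.35040 / (0.11·0.35040 + 0.89·0.020124) = 0.038544/0.056454 = 0.6828.

Posterior P(H) ≈ 0.6828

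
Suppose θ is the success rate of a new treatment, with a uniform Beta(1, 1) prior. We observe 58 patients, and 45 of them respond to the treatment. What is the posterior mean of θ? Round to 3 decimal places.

Observing 45 successes and 13 failures updates Beta(1, 1) by adding the success and failure counts to the two shape parameters: α = 1+45 = 46, β = 1+13 = 14.
Posterior mean = α/(α+β) = 46/60 = 0.767.

Posterior mean ≈ 0.767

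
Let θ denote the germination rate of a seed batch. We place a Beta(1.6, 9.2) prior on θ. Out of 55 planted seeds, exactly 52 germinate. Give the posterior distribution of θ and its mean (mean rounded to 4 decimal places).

Posterior: Beta(53.6, 12.2); mean ≈ 0.8146

Observing 52 successes and 3 failures updates Beta(1.6, 9.2) by adding the success and failure counts to the two shape parameters: α = 1.6+52 = 53.6, β = 9.2+3 = 12.2.
E[θ | data] = 53.6/(53.6+12.2) = 0.8146.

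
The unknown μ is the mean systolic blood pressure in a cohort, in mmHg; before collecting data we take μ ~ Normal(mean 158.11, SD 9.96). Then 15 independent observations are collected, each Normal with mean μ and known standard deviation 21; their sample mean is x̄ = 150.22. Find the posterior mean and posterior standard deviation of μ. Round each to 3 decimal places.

Prior precision 1/τ₀² = 1/9.96² = 0.0100805; data precision n/σ² = 15/21² = 0.0340136.
Posterior precision = 0.0100805 + 0.0340136 = 0.0440941, giving posterior SD = 1/√0.0440941 = 4.762.
Posterior mean = (0.0100805·158.11 + 0.0340136·150.22) / 0.0440941 = 152.024.

Posterior mean ≈ 152.024; posterior SD ≈ 4.762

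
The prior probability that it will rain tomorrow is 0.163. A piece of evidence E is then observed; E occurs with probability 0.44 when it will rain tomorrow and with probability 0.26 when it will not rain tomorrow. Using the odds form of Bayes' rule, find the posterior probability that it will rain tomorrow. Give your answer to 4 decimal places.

Posterior probability ≈ 0.2479

Prior odds = 0.163/(1−0.163) = 0.19474.
Likelihood ratio for E = 0.44/0.26 = 1.6923.
Posterior odds = prior odds × LR = 0.32957.
Posterior probability = odds/(1+odds) = 0.32957/1.3296 = 0.2479.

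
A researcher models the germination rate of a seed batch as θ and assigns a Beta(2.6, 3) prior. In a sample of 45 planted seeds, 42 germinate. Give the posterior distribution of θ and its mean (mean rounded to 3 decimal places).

Posterior: Beta(44.6, 6); mean ≈ 0.881

The binomial likelihood is conjugate to the Beta prior: with 42 successes and 3 failures, the posterior is Beta(2.6+42, 3+3) = Beta(44.6, 6).
Posterior mean = α/(α+β) = 44.6/50.6 = 0.881.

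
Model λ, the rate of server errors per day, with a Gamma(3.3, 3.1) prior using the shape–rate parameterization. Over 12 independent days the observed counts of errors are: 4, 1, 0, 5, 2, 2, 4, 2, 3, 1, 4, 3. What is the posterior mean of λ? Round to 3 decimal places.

Posterior mean ≈ 2.272

The Poisson likelihood adds the total count to the shape and the number of exposure periods to the rate. Here ∑xᵢ = 31 and n = 12, so shape 3.3→34.3 and rate 3.1→15.1.
Posterior mean = shape/rate = 34.3/15.1 = 2.272.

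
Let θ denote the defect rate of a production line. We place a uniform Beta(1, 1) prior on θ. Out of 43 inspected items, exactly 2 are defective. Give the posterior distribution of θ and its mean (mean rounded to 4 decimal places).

Posterior: Beta(3, 42); mean ≈ 0.0667

The binomial likelihood is conjugate to the Beta prior: with 2 successes and 41 failures, the posterior is Beta(1+2, 1+41) = Beta(3, 42).
E[θ | data] = 3/(3+42) = 0.0667.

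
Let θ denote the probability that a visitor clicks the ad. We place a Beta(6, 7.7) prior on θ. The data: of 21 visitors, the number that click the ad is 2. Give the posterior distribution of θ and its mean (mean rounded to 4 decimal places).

Posterior: Beta(8, 26.7); mean ≈ 0.2305

Observing 2 successes and 19 failures updates Beta(6, 7.7) by adding the success and failure counts to the two shape parameters: α = 6+2 = 8, β = 7.7+19 = 26.7.
E[θ | data] = 8/(8+26.7) = 0.2305.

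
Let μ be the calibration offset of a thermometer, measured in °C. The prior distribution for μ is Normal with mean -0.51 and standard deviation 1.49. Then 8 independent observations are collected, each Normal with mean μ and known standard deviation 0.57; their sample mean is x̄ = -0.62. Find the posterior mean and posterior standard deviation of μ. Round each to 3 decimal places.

Posterior mean ≈ -0.618; posterior SD ≈ 0.200

With known σ, the Normal prior is conjugate. Weight on the data is w = (n/σ²)/(n/σ² + 1/τ₀²) = 24.6230/(24.6230+0.450430) = 0.98204.
Posterior mean = w·x̄ + (1−w)·μ₀ = 0.98204·-0.62 + 0.017964·-0.51 = -0.618. Posterior variance = 1/(24.6230+0.450430) = 0.0398829, so SD = 0.200.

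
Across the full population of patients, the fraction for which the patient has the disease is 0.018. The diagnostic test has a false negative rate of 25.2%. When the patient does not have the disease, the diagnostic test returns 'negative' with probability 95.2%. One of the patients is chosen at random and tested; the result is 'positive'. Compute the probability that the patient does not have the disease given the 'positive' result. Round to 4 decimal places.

Write H for 'the patient has the disease'. Prior odds H:¬H = 0.018/0.982 = 0.018330. For the 'positive' outcome, the likelihood ratio is 0.748/0.048 = 15.583.
Posterior odds = 0.018330 × 15.583 = 0.28564, so P(H|E) = 0.28564/(1+0.28564) = 0.2222. Then P(¬H|E) = 1 − 0.2222 = 0.7778.

P(¬H | E) ≈ 0.7778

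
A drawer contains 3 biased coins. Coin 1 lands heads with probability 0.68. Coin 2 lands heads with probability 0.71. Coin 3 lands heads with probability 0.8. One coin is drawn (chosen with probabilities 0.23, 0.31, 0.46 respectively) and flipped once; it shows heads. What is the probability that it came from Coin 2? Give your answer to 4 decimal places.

P(heads|C1) = 0.68; P(heads|C2) = 0.71; P(heads|C3) = 0.8.
Prior × likelihood for each source: 0.23·0.68=0.1564, 0.31·0.71=0.2201, 0.46·0.8=0.3680. Summing gives P(heads) = 0.74450.
P(Coin 2 | heads) = 0.2201 / 0.74450 = 0.2956.

Posterior probability ≈ 0.2956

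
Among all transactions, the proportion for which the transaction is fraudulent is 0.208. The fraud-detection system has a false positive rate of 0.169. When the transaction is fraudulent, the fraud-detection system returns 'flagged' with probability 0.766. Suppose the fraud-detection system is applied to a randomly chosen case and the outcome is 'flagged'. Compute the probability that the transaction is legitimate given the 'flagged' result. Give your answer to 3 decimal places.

P(¬H | E) ≈ 0.457

Let H be the event that the transaction is fraudulent. P(H) = 0.208, so P(¬H) = 0.792. With E the 'flagged' result, P(E|H) = 0.766 and P(E|¬H) = 0.169.
P(E) = 0.766·0.208 + 0.169·0.792 = 0.15933 + 0.13385 = 0.29318.
By Bayes' theorem, P(H|E) = 0.15933 / 0.29318 = 0.543. Hence P(¬H|E) = 1 − 0.543 = 0.457.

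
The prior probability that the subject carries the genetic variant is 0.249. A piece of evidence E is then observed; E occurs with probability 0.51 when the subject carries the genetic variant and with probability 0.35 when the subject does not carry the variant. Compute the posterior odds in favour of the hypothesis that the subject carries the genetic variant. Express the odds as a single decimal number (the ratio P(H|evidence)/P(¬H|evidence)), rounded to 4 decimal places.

Prior odds = 0.249/(1−0.249) = 0.33156. In log-odds, ln(0.33156) = -1.1040.
Add log likelihood ratio: ln(1.4571) = 0.37648.
Posterior log-odds = -0.72748, so posterior odds = exp(-0.72748) = 0.48313.

Posterior odds ≈ 0.4831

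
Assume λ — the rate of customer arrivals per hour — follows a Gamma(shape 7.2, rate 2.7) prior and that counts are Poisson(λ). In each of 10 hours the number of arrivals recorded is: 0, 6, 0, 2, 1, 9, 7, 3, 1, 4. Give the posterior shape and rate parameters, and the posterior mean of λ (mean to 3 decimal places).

The Poisson likelihood adds the total count to the shape and the number of exposure periods to the rate. Here ∑xᵢ = 33 and n = 10, so shape 7.2→40.2 and rate 2.7→12.7.
E[λ | data] = 40.2/12.7 = 3.165.

Posterior: Gamma(shape=40.2, rate=12.7); mean ≈ 3.165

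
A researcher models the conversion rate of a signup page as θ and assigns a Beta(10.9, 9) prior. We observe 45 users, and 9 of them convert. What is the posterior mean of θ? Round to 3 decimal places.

Posterior mean ≈ 0.307

Observing 9 successes and 36 failures updates Beta(10.9, 9) by adding the success and failure counts to the two shape parameters: α = 10.9+9 = 19.9, β = 9+36 = 45.
Posterior mean = α/(α+β) = 19.9/64.9 = 0.307.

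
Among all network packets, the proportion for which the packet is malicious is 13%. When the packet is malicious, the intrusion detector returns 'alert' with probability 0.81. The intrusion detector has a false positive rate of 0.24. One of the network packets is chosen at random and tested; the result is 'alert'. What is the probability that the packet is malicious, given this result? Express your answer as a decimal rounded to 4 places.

P(H | E) ≈ 0.3352

Let H be the event that the packet is malicious. P(H) = 0.13, so P(¬H) = 0.87. With E the 'alert' result, P(E|H) = 0.81 and P(E|¬H) = 0.24.
P(E) = 0.81·0.13 + 0.24·0.87 = 0.10530 + 0.20880 = 0.31410.
By Bayes' theorem, P(H|E) = 0.10530 / 0.31410 = 0.3352.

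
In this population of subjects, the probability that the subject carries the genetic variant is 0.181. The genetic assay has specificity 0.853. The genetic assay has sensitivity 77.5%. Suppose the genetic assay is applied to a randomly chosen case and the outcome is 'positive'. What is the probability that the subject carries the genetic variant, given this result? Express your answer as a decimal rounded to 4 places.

Write H for 'the subject carries the genetic variant'. Prior odds H:¬H = 0.181/0.819 = 0.22100. For the 'positive' outcome, the likelihood ratio is 0.775/0.147 = 5.2721.
Posterior odds = 0.22100 × 5.2721 = 1.1651, so P(H|E) = 1.1651/(1+1.1651) = 0.5381.

P(H | E) ≈ 0.5381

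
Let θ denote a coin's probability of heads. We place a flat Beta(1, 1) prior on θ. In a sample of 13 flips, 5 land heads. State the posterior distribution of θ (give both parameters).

Posterior: Beta(6, 9)

The binomial likelihood is conjugate to the Beta prior: with 5 successes and 8 failures, the posterior is Beta(1+5, 1+8) = Beta(6, 9).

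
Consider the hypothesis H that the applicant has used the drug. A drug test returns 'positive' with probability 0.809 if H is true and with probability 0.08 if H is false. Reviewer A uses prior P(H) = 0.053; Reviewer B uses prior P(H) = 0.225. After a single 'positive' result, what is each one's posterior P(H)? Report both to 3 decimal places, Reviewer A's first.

Reviewer A: 0.361; Reviewer B: 0.746

The likelihood ratio for a 'positive' result is 0.809/0.08 = 10.113.
Reviewer A: prior odds 0.053/0.947 = 0.055966; posterior odds 0.56596; posterior probability 0.361.
Reviewer B: prior odds 0.225/0.775 = 0.29032; posterior odds 2.9359; posterior probability 0.746.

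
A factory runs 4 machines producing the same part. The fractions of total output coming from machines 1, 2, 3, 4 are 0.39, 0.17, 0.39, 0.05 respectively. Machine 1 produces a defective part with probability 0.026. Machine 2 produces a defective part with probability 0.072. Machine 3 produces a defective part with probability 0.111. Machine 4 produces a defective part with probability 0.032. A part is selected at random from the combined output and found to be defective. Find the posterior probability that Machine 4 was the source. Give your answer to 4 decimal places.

Posterior probability ≈ 0.0238

Tabulate prior·likelihood by source: [1] prior 0.39, lik 0.026, product 0.01014; [2] prior 0.17, lik 0.072, product 0.01224; [3] prior 0.39, lik 0.111, product 0.04329; [4] prior 0.05, lik 0.032, product 0.001600.
Normalizing constant = 0.067270; the posterior for Machine 4 is its product over the sum, 0.001600/0.067270 = 0.0238.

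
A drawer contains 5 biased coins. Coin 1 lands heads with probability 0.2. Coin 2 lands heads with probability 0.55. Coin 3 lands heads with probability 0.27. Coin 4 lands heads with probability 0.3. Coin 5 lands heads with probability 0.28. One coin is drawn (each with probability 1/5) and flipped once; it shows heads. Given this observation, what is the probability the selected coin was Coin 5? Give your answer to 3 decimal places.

Posterior probability ≈ 0.175

Tabulate prior·likelihood by source: [1] prior 0.2, lik 0.2, product 0.04000; [2] prior 0.2, lik 0.55, product 0.1100; [3] prior 0.2, lik 0.27, product 0.05400; [4] prior 0.2, lik 0.3, product 0.06000; [5] prior 0.2, lik 0.28, product 0.05600.
Normalizing constant = 0.32000; the posterior for Coin 5 is its product over the sum, 0.05600/0.32000 = 0.175.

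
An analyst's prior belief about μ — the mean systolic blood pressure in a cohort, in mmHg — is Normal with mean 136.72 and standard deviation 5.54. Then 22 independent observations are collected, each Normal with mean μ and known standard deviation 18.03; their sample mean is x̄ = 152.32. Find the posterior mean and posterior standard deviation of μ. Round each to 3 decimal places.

Posterior mean ≈ 147.250; posterior SD ≈ 3.158

Prior precision 1/τ₀² = 1/5.54² = 0.0325822; data precision n/σ² = 22/18.03² = 0.0676755.
Posterior precision = 0.0325822 + 0.0676755 = 0.100258, giving posterior SD = 1/√0.100258 = 3.158.
Posterior mean = (0.0325822·136.72 + 0.0676755·152.32) / 0.100258 = 147.250.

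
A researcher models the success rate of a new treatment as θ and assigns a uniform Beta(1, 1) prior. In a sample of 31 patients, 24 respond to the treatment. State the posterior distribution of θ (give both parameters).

Posterior: Beta(25, 8)

The binomial likelihood is conjugate to the Beta prior: with 24 successes and 7 failures, the posterior is Beta(1+24, 1+7) = Beta(25, 8).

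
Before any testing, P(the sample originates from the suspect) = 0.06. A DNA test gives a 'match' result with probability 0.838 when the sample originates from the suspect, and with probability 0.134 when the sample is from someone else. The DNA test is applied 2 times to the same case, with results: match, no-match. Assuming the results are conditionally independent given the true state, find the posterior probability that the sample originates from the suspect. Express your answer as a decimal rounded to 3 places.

Let H be the event that the sample originates from the suspect; start with P(H) = 0.06. P('match'|H) = 0.838, P('match'|¬H) = 0.134.
Update on result 1 ('match'): P(H) ← 0.838·0.0600 / (0.838·0.0600 + 0.134·0.9400) = 0.050280/0.17624 = 0.2853.
Update on result 2 ('no-match'): P(H) ← 0.162·0.2853 / (0.162·0.2853 + 0.866·0.7147) = 0.046217/0.66515 = 0.0695.

Posterior P(H) ≈ 0.069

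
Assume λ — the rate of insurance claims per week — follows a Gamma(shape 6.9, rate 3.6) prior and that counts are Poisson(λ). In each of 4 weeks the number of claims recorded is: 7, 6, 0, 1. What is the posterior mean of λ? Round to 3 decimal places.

Posterior mean ≈ 2.750

Total count ∑xᵢ = 14 over n = 4 weeks.
Gamma is conjugate to the Poisson likelihood: posterior is Gamma(shape = 6.9+14 = 20.9, rate = 3.6+4 = 7.6).
Posterior mean = shape/rate = 20.9/7.6 = 2.750.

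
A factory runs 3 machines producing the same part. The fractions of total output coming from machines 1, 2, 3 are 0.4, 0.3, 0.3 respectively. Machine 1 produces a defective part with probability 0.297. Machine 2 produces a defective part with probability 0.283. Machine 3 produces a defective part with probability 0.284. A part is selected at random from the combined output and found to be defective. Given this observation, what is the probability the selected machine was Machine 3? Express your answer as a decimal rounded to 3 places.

P(defective|M1) = 0.297; P(defective|M2) = 0.283; P(defective|M3) = 0.284.
Prior × likelihood for each source: 0.4·0.297=0.1188, 0.3·0.283=0.08490, 0.3·0.284=0.08520. Summing gives P(defective) = 0.28890.
P(Machine 3 | defective) = 0.08520 / 0.28890 = 0.295.

Posterior probability ≈ 0.295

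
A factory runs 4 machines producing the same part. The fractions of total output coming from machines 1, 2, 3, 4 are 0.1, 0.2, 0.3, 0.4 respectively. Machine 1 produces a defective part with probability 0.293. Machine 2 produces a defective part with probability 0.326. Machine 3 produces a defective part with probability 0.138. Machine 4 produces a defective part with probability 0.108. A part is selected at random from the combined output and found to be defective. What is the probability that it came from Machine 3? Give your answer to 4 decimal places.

Posterior probability ≈ 0.2312

Tabulate prior·likelihood by source: [1] prior 0.1, lik 0.293, product 0.02930; [2] prior 0.2, lik 0.326, product 0.06520; [3] prior 0.3, lik 0.138, product 0.04140; [4] prior 0.4, lik 0.108, product 0.04320.
Normalizing constant = 0.17910; the posterior for Machine 3 is its product over the sum, 0.04140/0.17910 = 0.2312.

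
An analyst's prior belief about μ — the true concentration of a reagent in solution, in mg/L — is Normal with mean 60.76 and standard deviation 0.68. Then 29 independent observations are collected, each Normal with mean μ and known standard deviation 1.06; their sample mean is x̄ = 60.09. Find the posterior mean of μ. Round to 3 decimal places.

With known σ, the Normal prior is conjugate. Weight on the data is w = (n/σ²)/(n/σ² + 1/τ₀²) = 25.8099/(25.8099+2.16263) = 0.92269.
Posterior mean = w·x̄ + (1−w)·μ₀ = 0.92269·60.09 + 0.077313·60.76 = 60.142.

Posterior mean ≈ 60.142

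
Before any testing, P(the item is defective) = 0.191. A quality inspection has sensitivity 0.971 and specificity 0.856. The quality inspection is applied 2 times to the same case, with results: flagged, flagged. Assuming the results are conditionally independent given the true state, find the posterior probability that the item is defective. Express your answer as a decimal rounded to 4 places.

With H the event that the item is defective, the joint likelihood of the observed sequence is P(data|H) = 0.971·0.971 = 0.94284 and P(data|¬H) = 0.144·0.144 = 0.020736.
Bayes: P(H|data) = 0.191·0.94284 / (0.191·0.94284 + 0.809·0.020736) = 0.18008/0.19686 = 0.9148.

Posterior P(H) ≈ 0.9148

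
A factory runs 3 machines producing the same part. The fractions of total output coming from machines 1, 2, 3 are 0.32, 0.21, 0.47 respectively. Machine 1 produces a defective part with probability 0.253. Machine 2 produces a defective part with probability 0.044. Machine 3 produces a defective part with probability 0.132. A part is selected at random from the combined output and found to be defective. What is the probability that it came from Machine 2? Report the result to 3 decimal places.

Posterior probability ≈ 0.061

Tabulate prior·likelihood by source: [1] prior 0.32, lik 0.253, product 0.08096; [2] prior 0.21, lik 0.044, product 0.009240; [3] prior 0.47, lik 0.132, product 0.06204.
Normalizing constant = 0.15224; the posterior for Machine 2 is its product over the sum, 0.009240/0.15224 = 0.061.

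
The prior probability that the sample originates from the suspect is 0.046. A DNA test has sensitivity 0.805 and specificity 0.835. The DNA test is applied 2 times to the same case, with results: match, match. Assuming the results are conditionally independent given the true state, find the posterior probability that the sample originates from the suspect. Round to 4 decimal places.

Posterior P(H) ≈ 0.5344

With H the event that the sample originates from the suspect, the joint likelihood of the observed sequence is P(data|H) = 0.805·0.805 = 0.64803 and P(data|¬H) = 0.165·0.165 = 0.027225.
Bayes: P(H|data) = 0.046·0.64803 / (0.046·0.64803 + 0.954·0.027225) = 0.029809/0.055782 = 0.5344.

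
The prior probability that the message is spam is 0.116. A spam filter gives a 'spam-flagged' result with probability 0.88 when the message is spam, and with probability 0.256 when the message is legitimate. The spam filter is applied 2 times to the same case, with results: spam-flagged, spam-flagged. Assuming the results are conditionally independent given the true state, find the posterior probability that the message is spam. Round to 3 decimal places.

Let H be the event that the message is spam; start with P(H) = 0.116. P('spam-flagged'|H) = 0.88, P('spam-flagged'|¬H) = 0.256.
Update on result 1 ('spam-flagged'): P(H) ← 0.88·0.1160 / (0.88·0.1160 + 0.256·0.8840) = 0.10208/0.32838 = 0.3109.
Update on result 2 ('spam-flagged'): P(H) ← 0.88·0.3109 / (0.88·0.3109 + 0.256·0.6891) = 0.27355/0.44997 = 0.6079.

Posterior P(H) ≈ 0.608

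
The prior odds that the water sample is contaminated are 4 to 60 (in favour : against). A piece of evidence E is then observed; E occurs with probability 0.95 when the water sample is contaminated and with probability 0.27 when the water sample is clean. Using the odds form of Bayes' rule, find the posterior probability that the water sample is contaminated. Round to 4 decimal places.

Posterior probability ≈ 0.1900

Prior odds = 4/60 = 0.066667.
Likelihood ratio for E = 0.95/0.27 = 3.5185.
Posterior odds = prior odds × LR = 0.23457.
Posterior probability = odds/(1+odds) = 0.23457/1.2346 = 0.1900.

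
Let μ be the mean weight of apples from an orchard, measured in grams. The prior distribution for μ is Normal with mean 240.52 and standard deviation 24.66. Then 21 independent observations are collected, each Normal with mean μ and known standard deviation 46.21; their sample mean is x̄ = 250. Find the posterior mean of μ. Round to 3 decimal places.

With known σ, the Normal prior is conjugate. Weight on the data is w = (n/σ²)/(n/σ² + 1/τ₀²) = 0.00983439/(0.00983439+0.00164442) = 0.85674.
Posterior mean = w·x̄ + (1−w)·μ₀ = 0.85674·250 + 0.14326·240.52 = 248.642.

Posterior mean ≈ 248.642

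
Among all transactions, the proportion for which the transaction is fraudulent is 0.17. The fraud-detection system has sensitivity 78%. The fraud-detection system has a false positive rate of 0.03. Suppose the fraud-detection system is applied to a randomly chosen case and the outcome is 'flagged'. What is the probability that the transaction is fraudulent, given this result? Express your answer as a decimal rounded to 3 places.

P(H | E) ≈ 0.842

Write H for 'the transaction is fraudulent'. Prior odds H:¬H = 0.17/0.83 = 0.20482. For the 'flagged' outcome, the likelihood ratio is 0.78/0.03 = 26.000.
Posterior odds = 0.20482 × 26.000 = 5.3253, so P(H|E) = 5.3253/(1+5.3253) = 0.842.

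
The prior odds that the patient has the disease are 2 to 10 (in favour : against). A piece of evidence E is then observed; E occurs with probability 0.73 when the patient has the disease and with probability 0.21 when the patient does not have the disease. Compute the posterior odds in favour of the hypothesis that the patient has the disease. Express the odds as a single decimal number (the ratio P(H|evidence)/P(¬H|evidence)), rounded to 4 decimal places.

Posterior odds ≈ 0.6952

Prior odds = 2/10 = 0.20000.
Likelihood ratio for E = 0.73/0.21 = 3.4762.
Posterior odds = prior odds × LR = 0.69524.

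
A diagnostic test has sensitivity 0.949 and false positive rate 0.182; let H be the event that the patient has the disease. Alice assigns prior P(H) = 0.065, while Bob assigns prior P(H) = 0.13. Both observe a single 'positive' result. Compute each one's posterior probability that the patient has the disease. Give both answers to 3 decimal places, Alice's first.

Alice: 0.266; Bob: 0.438

P('+'|H) = 0.949, P('+'|¬H) = 0.182.
Alice: numerator 0.949·0.065 = 0.061685; evidence = 0.061685+0.182·0.935 = 0.23186; posterior = 0.266.
Bob: numerator 0.949·0.13 = 0.12337; evidence = 0.12337+0.182·0.87 = 0.28171; posterior = 0.438.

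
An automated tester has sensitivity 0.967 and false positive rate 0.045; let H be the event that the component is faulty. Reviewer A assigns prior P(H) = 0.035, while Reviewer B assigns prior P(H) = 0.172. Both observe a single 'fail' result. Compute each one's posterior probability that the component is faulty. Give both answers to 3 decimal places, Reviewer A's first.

Reviewer A: 0.438; Reviewer B: 0.817

The likelihood ratio for a 'fail' result is 0.967/0.045 = 21.489.
Reviewer A: prior odds 0.035/0.965 = 0.036269; posterior odds 0.77939; posterior probability 0.438.
Reviewer B: prior odds 0.172/0.828 = 0.20773; posterior odds 4.4639; posterior probability 0.817.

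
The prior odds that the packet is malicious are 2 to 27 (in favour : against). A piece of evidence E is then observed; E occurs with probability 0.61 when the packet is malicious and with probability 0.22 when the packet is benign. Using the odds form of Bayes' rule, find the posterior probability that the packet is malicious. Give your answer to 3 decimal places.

Posterior probability ≈ 0.170

Prior odds = 2/27 = 0.074074.
Likelihood ratio for E = 0.61/0.22 = 2.7727.
Posterior odds = prior odds × LR = 0.20539.
Posterior probability = odds/(1+odds) = 0.20539/1.2054 = 0.170.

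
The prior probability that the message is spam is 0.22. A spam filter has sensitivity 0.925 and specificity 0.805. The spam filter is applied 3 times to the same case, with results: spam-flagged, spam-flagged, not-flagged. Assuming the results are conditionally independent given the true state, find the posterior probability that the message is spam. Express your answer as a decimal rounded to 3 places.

Posterior P(H) ≈ 0.372

Let H be the event that the message is spam; start with P(H) = 0.22. P('spam-flagged'|H) = 0.925, P('spam-flagged'|¬H) = 0.195.
Update on result 1 ('spam-flagged'): P(H) ← 0.925·0.2200 / (0.925·0.2200 + 0.195·0.7800) = 0.20350/0.35560 = 0.5723.
Update on result 2 ('spam-flagged'): P(H) ← 0.925·0.5723 / (0.925·0.5723 + 0.195·0.4277) = 0.52935/0.61276 = 0.8639.
Update on result 3 ('not-flagged'): P(H) ← 0.075·0.8639 / (0.075·0.8639 + 0.805·0.1361) = 0.064791/0.17437 = 0.3716.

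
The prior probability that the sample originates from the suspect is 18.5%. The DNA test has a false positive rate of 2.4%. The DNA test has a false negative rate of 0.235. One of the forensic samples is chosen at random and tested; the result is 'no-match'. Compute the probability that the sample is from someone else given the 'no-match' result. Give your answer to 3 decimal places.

P(¬H | E) ≈ 0.948

Let H be the event that the sample originates from the suspect. P(H) = 0.185, so P(¬H) = 0.815. With E the 'no-match' result, P(E|H) = 0.235 and P(E|¬H) = 0.976.
P(E) = 0.235·0.185 + 0.976·0.815 = 0.043475 + 0.79544 = 0.83891.
By Bayes' theorem, P(H|E) = 0.043475 / 0.83891 = 0.052. Hence P(¬H|E) = 1 − 0.052 = 0.948.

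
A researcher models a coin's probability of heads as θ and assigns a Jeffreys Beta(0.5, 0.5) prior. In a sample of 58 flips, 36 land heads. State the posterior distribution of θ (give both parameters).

Observing 36 successes and 22 failures updates Beta(0.5, 0.5) by adding the success and failure counts to the two shape parameters: α = 0.5+36 = 36.5, β = 0.5+22 = 22.5.

Posterior: Beta(36.5, 22.5)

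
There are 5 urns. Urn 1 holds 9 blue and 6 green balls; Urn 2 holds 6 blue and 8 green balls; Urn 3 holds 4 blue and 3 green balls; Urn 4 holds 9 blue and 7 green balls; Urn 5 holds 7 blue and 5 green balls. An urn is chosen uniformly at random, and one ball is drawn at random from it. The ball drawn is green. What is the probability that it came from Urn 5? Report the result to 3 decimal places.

Posterior probability ≈ 0.185

Tabulate prior·likelihood by source: [1] prior 0.2, lik 0.4, product 0.08000; [2] prior 0.2, lik 0.5714, product 0.1143; [3] prior 0.2, lik 0.4286, product 0.08571; [4] prior 0.2, lik 0.4375, product 0.08750; [5] prior 0.2, lik 0.4167, product 0.08333.
Normalizing constant = 0.45083; the posterior for Urn 5 is its product over the sum, 0.08333/0.45083 = 0.185.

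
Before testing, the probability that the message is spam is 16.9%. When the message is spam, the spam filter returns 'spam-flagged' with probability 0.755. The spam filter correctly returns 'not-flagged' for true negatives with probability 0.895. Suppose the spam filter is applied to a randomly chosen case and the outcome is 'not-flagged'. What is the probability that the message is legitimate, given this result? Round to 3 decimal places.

Let H be the event that the message is spam. P(H) = 0.169, so P(¬H) = 0.831. With E the 'not-flagged' result, P(E|H) = 0.245 and P(E|¬H) = 0.895.
P(E) = 0.245·0.169 + 0.895·0.831 = 0.041405 + 0.74374 = 0.78515.
By Bayes' theorem, P(H|E) = 0.041405 / 0.78515 = 0.053. Hence P(¬H|E) = 1 − 0.053 = 0.947.

P(¬H | E) ≈ 0.947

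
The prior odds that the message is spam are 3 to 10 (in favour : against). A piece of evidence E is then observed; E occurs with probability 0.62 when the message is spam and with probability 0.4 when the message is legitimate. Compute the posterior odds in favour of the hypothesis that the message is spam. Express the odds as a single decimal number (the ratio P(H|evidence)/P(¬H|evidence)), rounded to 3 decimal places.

Prior odds = 3/10 = 0.30000. In log-odds, ln(0.30000) = -1.2040.
Add log likelihood ratio: ln(1.5500) = 0.43825.
Posterior log-odds = -0.76572, so posterior odds = exp(-0.76572) = 0.46500.

Posterior odds ≈ 0.465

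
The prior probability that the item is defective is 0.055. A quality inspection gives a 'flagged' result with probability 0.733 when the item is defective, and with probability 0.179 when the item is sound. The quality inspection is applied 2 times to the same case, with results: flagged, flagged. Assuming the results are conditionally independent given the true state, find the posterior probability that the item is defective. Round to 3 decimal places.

Posterior P(H) ≈ 0.494

With H the event that the item is defective, the joint likelihood of the observed sequence is P(data|H) = 0.733·0.733 = 0.53729 and P(data|¬H) = 0.179·0.179 = 0.032041.
Bayes: P(H|data) = 0.055·0.53729 / (0.055·0.53729 + 0.945·0.032041) = 0.029551/0.059830 = 0.4939.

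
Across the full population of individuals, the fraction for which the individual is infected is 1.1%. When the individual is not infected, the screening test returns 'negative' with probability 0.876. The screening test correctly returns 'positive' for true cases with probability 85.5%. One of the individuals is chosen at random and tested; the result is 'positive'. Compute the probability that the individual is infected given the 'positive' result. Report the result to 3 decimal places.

Let H be the event that the individual is infected. P(H) = 0.011, so P(¬H) = 0.989. With E the 'positive' result, P(E|H) = 0.855 and P(E|¬H) = 0.124.
P(E) = 0.855·0.011 + 0.124·0.989 = 0.0094050 + 0.12264 = 0.13204.
By Bayes' theorem, P(H|E) = 0.0094050 / 0.13204 = 0.071.

P(H | E) ≈ 0.071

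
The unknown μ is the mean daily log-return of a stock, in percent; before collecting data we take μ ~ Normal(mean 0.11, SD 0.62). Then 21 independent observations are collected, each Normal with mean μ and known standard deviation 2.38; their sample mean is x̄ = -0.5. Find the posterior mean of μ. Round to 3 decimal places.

Posterior mean ≈ -0.248

Prior precision 1/τ₀² = 1/0.62² = 2.60146; data precision n/σ² = 21/2.38² = 3.70737.
Posterior precision = 2.60146 + 3.70737 = 6.30882.
Posterior mean = (2.60146·0.11 + 3.70737·-0.5) / 6.30882 = -0.248.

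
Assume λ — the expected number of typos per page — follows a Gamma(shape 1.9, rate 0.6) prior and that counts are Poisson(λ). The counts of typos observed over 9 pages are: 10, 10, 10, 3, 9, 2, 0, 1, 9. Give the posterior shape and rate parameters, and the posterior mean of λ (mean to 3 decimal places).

Total count ∑xᵢ = 54 over n = 9 pages.
Gamma is conjugate to the Poisson likelihood: posterior is Gamma(shape = 1.9+54 = 55.9, rate = 0.6+9 = 9.6).
E[λ | data] = 55.9/9.6 = 5.823.

Posterior: Gamma(shape=55.9, rate=9.6); mean ≈ 5.823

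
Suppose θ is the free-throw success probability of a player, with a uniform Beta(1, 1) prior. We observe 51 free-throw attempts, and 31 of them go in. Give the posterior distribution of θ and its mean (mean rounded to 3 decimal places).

Posterior: Beta(32, 21); mean ≈ 0.604

The binomial likelihood is conjugate to the Beta prior: with 31 successes and 20 failures, the posterior is Beta(1+31, 1+20) = Beta(32, 21).
Posterior mean = α/(α+β) = 32/53 = 0.604.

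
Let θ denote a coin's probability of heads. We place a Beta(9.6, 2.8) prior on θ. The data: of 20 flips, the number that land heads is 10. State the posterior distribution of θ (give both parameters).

Posterior: Beta(19.6, 12.8)

The binomial likelihood is conjugate to the Beta prior: with 10 successes and 10 failures, the posterior is Beta(9.6+10, 2.8+10) = Beta(19.6, 12.8).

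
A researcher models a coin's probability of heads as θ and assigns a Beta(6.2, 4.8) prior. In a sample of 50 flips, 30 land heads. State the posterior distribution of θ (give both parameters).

Observing 30 successes and 20 failures updates Beta(6.2, 4.8) by adding the success and failure counts to the two shape parameters: α = 6.2+30 = 36.2, β = 4.8+20 = 24.8.

Posterior: Beta(36.2, 24.8)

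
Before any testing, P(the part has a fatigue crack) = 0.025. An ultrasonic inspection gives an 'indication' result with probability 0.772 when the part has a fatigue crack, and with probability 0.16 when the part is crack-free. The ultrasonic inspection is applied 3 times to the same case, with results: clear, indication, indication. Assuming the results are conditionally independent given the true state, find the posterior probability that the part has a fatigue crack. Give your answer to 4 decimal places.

Let H be the event that the part has a fatigue crack; start with P(H) = 0.025. P('indication'|H) = 0.772, P('indication'|¬H) = 0.16.
Update on result 1 ('clear'): P(H) ← 0.228·0.0250 / (0.228·0.0250 + 0.84·0.9750) = 0.0057000/0.82470 = 0.0069.
Update on result 2 ('indication'): P(H) ← 0.772·0.0069 / (0.772·0.0069 + 0.16·0.9931) = 0.0053358/0.16423 = 0.0325.
Update on result 3 ('indication'): P(H) ← 0.772·0.0325 / (0.772·0.0325 + 0.16·0.9675) = 0.025082/0.17988 = 0.1394.

Posterior P(H) ≈ 0.1394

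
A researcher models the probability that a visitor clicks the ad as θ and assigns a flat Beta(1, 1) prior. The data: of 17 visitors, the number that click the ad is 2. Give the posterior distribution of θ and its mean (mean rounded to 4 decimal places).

Posterior: Beta(3, 16); mean ≈ 0.1579

The binomial likelihood is conjugate to the Beta prior: with 2 successes and 15 failures, the posterior is Beta(1+2, 1+15) = Beta(3, 16).
E[θ | data] = 3/(3+16) = 0.1579.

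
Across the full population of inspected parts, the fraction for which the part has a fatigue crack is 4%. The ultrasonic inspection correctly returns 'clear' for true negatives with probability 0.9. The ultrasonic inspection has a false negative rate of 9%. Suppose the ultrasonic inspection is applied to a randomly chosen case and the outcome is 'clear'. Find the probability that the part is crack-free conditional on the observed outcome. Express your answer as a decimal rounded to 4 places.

Let H be the event that the part has a fatigue crack. P(H) = 0.04, so P(¬H) = 0.96. With E the 'clear' result, P(E|H) = 0.09 and P(E|¬H) = 0.9.
P(E) = 0.09·0.04 + 0.9·0.96 = 0.0036000 + 0.86400 = 0.86760.
By Bayes' theorem, P(H|E) = 0.0036000 / 0.86760 = 0.0041. Hence P(¬H|E) = 1 − 0.0041 = 0.9959.

P(¬H | E) ≈ 0.9959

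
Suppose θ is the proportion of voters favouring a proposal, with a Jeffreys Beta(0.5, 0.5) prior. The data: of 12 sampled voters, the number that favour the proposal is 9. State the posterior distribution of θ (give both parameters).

Observing 9 successes and 3 failures updates Beta(0.5, 0.5) by adding the success and failure counts to the two shape parameters: α = 0.5+9 = 9.5, β = 0.5+3 = 3.5.

Posterior: Beta(9.5, 3.5)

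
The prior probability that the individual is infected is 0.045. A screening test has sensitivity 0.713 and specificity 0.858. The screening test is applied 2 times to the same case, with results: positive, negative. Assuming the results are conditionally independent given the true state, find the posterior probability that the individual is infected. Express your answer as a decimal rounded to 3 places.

Posterior P(H) ≈ 0.073

Let H be the event that the individual is infected; start with P(H) = 0.045. P('positive'|H) = 0.713, P('positive'|¬H) = 0.142.
Update on result 1 ('positive'): P(H) ← 0.713·0.0450 / (0.713·0.0450 + 0.142·0.9550) = 0.032085/0.16769 = 0.1913.
Update on result 2 ('negative'): P(H) ← 0.287·0.1913 / (0.287·0.1913 + 0.858·0.8087) = 0.054912/0.74875 = 0.0733.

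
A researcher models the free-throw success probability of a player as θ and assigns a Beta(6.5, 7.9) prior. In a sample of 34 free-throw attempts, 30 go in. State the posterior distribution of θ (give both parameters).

Observing 30 successes and 4 failures updates Beta(6.5, 7.9) by adding the success and failure counts to the two shape parameters: α = 6.5+30 = 36.5, β = 7.9+4 = 11.9.

Posterior: Beta(36.5, 11.9)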